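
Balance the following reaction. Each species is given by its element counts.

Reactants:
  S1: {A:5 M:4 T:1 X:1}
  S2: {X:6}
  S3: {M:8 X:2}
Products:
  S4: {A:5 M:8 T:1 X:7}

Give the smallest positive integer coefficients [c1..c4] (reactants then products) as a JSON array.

A: 6·5+5·0+3·0 = 30 | 6·5 = 30
M: 6·4+5·0+3·8 = 48 | 6·8 = 48
T: 6·1+5·0+3·0 = 6 | 6·1 = 6
X: 6·1+5·6+3·2 = 42 | 6·7 = 42
gcd(6,5,3,6) = 1

Coefficients: [6, 5, 3, 6]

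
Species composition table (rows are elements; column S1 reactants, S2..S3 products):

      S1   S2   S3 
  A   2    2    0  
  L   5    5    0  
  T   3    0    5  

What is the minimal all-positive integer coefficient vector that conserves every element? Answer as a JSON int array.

A: 5·2 = 10 | 5·2+3·0 = 10
L: 5·5 = 25 | 5·5+3·0 = 25
T: 5·3 = 15 | 5·0+3·5 = 15
gcd(5,5,3) = 1

Coefficients: [5, 5, 3]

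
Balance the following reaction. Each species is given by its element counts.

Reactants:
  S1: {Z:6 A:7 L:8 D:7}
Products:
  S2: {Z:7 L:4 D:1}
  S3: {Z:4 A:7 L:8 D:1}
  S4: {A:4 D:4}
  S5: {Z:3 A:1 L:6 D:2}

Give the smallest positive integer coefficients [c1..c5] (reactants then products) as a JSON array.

Coefficients: [5, 2, 1, 6, 4]

Z: 5·6 = 30 | 2·7+1·4+6·0+4·3 = 30
A: 5·7 = 35 | 2·0+1·7+6·4+4·1 = 35
L: 5·8 = 40 | 2·4+1·8+6·0+4·6 = 40
D: 5·7 = 35 | 2·1+1·1+6·4+4·2 = 35
gcd(5,2,1,6,4) = 1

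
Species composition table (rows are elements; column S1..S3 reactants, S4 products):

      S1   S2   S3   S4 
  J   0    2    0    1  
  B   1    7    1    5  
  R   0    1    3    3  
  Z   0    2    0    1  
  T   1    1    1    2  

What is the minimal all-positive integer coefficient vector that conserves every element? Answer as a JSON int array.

Coefficients: [4, 3, 5, 6]

J: 4·0+3·2+5·0 = 6 | 6·1 = 6
B: 4·1+3·7+5·1 = 30 | 6·5 = 30
R: 4·0+3·1+5·3 = 18 | 6·3 = 18
Z: 4·0+3·2+5·0 = 6 | 6·1 = 6
T: 4·1+3·1+5·1 = 12 | 6·2 = 12
gcd(4,3,5,6) = 1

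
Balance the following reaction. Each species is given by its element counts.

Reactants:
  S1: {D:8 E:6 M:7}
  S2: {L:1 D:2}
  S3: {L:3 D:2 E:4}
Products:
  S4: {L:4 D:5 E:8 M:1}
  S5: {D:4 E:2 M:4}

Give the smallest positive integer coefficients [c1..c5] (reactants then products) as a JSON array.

Coefficients: [4, 1, 5, 4, 6]

L: 4·0+1·1+5·3 = 16 | 4·4+6·0 = 16
D: 4·8+1·2+5·2 = 44 | 4·5+6·4 = 44
E: 4·6+1·0+5·4 = 44 | 4·8+6·2 = 44
M: 4·7+1·0+5·0 = 28 | 4·1+6·4 = 28
gcd(4,1,5,4,6) = 1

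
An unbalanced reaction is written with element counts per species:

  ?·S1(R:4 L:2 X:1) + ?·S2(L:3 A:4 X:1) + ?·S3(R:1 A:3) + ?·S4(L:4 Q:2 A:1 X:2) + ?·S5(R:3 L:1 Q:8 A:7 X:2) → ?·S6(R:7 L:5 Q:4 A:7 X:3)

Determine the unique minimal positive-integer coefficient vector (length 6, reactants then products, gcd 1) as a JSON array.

Coefficients: [6, 1, 5, 2, 2, 5]

R: 6·4+1·0+5·1+2·0+2·3 = 35 | 5·7 = 35
L: 6·2+1·3+5·0+2·4+2·1 = 25 | 5·5 = 25
Q: 6·0+1·0+5·0+2·2+2·8 = 20 | 5·4 = 20
A: 6·0+1·4+5·3+2·1+2·7 = 35 | 5·7 = 35
X: 6·1+1·1+5·0+2·2+2·2 = 15 | 5·3 = 15
gcd(6,1,5,2,2,5) = 1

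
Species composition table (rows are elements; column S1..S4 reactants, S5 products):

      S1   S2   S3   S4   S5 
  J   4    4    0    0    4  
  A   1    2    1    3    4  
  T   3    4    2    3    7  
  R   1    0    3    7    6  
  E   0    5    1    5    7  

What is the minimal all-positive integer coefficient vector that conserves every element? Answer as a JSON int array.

Coefficients: [1, 4, 5, 2, 5]

J: 1·4+4·4+5·0+2·0 = 20 | 5·4 = 20
A: 1·1+4·2+5·1+2·3 = 20 | 5·4 = 20
T: 1·3+4·4+5·2+2·3 = 35 | 5·7 = 35
R: 1·1+4·0+5·3+2·7 = 30 | 5·6 = 30
E: 1·0+4·5+5·1+2·5 = 35 | 5·7 = 35
gcd(1,4,5,2,5) = 1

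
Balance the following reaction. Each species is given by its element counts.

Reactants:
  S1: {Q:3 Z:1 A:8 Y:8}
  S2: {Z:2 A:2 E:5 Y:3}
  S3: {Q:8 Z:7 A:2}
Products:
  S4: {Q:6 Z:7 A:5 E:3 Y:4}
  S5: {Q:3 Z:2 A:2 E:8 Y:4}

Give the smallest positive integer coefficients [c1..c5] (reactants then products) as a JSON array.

Q: 1·3+4·0+3·8 = 27 | 4·6+1·3 = 27
Z: 1·1+4·2+3·7 = 30 | 4·7+1·2 = 30
A: 1·8+4·2+3·2 = 22 | 4·5+1·2 = 22
E: 1·0+4·5+3·0 = 20 | 4·3+1·8 = 20
Y: 1·8+4·3+3·0 = 20 | 4·4+1·4 = 20
gcd(1,4,3,4,1) = 1

Coefficients: [1, 4, 3, 4, 1]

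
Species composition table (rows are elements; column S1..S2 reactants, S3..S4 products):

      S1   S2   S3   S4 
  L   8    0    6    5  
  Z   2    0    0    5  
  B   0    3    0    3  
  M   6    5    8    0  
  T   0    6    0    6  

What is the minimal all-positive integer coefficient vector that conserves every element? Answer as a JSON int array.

L: 5·8+2·0 = 40 | 5·6+2·5 = 40
Z: 5·2+2·0 = 10 | 5·0+2·5 = 10
B: 5·0+2·3 = 6 | 5·0+2·3 = 6
M: 5·6+2·5 = 40 | 5·8+2·0 = 40
T: 5·0+2·6 = 12 | 5·0+2·6 = 12
gcd(5,2,5,2) = 1

Coefficients: [5, 2, 5, 2]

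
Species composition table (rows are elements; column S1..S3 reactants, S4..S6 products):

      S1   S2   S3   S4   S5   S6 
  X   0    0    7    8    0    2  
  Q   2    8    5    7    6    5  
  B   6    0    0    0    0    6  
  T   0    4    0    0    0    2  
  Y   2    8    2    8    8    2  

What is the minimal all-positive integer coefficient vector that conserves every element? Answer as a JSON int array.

X: 6·0+3·0+4·7 = 28 | 2·8+2·0+6·2 = 28
Q: 6·2+3·8+4·5 = 56 | 2·7+2·6+6·5 = 56
B: 6·6+3·0+4·0 = 36 | 2·0+2·0+6·6 = 36
T: 6·0+3·4+4·0 = 12 | 2·0+2·0+6·2 = 12
Y: 6·2+3·8+4·2 = 44 | 2·8+2·8+6·2 = 44
gcd(6,3,4,2,2,6) = 1

Coefficients: [6, 3, 4, 2, 2, 6]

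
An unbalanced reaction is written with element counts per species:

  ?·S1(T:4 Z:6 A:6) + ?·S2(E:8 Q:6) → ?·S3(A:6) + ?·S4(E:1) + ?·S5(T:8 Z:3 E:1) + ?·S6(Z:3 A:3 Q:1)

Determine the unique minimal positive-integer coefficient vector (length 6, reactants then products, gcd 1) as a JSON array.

Coefficients: [4, 1, 1, 6, 2, 6]

T: 4·4+1·0 = 16 | 1·0+6·0+2·8+6·0 = 16
Z: 4·6+1·0 = 24 | 1·0+6·0+2·3+6·3 = 24
A: 4·6+1·0 = 24 | 1·6+6·0+2·0+6·3 = 24
E: 4·0+1·8 = 8 | 1·0+6·1+2·1+6·0 = 8
Q: 4·0+1·6 = 6 | 1·0+6·0+2·0+6·1 = 6
gcd(4,1,1,6,2,6) = 1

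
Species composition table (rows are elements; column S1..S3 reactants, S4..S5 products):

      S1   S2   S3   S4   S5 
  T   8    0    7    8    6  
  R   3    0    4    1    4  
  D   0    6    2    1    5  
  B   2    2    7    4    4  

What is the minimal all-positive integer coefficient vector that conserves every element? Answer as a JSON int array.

Coefficients: [5, 4, 2, 3, 5]

T: 5·8+4·0+2·7 = 54 | 3·8+5·6 = 54
R: 5·3+4·0+2·4 = 23 | 3·1+5·4 = 23
D: 5·0+4·6+2·2 = 28 | 3·1+5·5 = 28
B: 5·2+4·2+2·7 = 32 | 3·4+5·4 = 32
gcd(5,4,2,3,5) = 1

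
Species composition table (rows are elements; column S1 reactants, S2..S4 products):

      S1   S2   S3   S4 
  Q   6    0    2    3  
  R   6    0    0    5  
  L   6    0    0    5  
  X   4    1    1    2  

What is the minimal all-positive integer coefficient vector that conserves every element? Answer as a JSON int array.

Q: 5·6 = 30 | 2·0+6·2+6·3 = 30
R: 5·6 = 30 | 2·0+6·0+6·5 = 30
L: 5·6 = 30 | 2·0+6·0+6·5 = 30
X: 5·4 = 20 | 2·1+6·1+6·2 = 20
gcd(5,2,6,6) = 1

Coefficients: [5, 2, 6, 6]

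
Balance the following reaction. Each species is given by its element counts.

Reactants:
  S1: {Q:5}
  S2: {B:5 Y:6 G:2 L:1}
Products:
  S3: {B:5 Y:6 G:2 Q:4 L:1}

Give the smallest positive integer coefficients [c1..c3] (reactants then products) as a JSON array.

B: 4·0+5·5 = 25 | 5·5 = 25
Y: 4·0+5·6 = 30 | 5·6 = 30
G: 4·0+5·2 = 10 | 5·2 = 10
Q: 4·5+5·0 = 20 | 5·4 = 20
L: 4·0+5·1 = 5 | 5·1 = 5
gcd(4,5,5) = 1

Coefficients: [4, 5, 5]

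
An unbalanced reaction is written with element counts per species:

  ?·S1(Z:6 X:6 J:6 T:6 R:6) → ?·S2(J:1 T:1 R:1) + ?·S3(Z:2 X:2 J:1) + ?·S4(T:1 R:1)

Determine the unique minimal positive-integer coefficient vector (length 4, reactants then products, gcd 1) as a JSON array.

Z: 1·6 = 6 | 3·0+3·2+3·0 = 6
X: 1·6 = 6 | 3·0+3·2+3·0 = 6
J: 1·6 = 6 | 3·1+3·1+3·0 = 6
T: 1·6 = 6 | 3·1+3·0+3·1 = 6
R: 1·6 = 6 | 3·1+3·0+3·1 = 6
gcd(1,3,3,3) = 1

Coefficients: [1, 3, 3, 3]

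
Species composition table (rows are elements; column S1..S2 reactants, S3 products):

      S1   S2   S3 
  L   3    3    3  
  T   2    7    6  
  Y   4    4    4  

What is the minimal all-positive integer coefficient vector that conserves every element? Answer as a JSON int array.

L: 1·3+4·3 = 15 | 5·3 = 15
T: 1·2+4·7 = 30 | 5·6 = 30
Y: 1·4+4·4 = 20 | 5·4 = 20
gcd(1,4,5) = 1

Coefficients: [1, 4, 5]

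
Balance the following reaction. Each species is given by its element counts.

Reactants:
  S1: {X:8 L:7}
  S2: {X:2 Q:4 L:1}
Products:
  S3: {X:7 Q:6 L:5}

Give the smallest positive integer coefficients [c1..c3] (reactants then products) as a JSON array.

Coefficients: [1, 3, 2]

X: 1·8+3·2 = 14 | 2·7 = 14
Q: 1·0+3·4 = 12 | 2·6 = 12
L: 1·7+3·1 = 10 | 2·5 = 10
gcd(1,3,2) = 1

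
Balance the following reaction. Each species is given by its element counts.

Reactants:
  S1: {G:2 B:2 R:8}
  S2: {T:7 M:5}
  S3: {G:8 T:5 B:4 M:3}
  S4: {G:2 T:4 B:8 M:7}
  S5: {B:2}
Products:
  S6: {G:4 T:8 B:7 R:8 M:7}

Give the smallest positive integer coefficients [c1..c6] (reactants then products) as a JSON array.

Coefficients: [6, 5, 1, 2, 5, 6]

G: 6·2+5·0+1·8+2·2+5·0 = 24 | 6·4 = 24
T: 6·0+5·7+1·5+2·4+5·0 = 48 | 6·8 = 48
B: 6·2+5·0+1·4+2·8+5·2 = 42 | 6·7 = 42
R: 6·8+5·0+1·0+2·0+5·0 = 48 | 6·8 = 48
M: 6·0+5·5+1·3+2·7+5·0 = 42 | 6·7 = 42
gcd(6,5,1,2,5,6) = 1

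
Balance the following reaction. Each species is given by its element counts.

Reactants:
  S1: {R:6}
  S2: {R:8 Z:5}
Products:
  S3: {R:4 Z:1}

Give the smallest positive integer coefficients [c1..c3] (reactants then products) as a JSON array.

R: 2·6+1·8 = 20 | 5·4 = 20
Z: 2·0+1·5 = 5 | 5·1 = 5
gcd(2,1,5) = 1

Coefficients: [2, 1, 5]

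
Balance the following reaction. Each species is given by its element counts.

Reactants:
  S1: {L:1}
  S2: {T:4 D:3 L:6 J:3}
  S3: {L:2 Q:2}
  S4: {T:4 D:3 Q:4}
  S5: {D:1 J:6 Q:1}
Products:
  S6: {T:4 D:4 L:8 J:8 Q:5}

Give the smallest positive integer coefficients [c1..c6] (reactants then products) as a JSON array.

T: 4·0+2·4+4·0+1·4+3·0 = 12 | 3·4 = 12
D: 4·0+2·3+4·0+1·3+3·1 = 12 | 3·4 = 12
L: 4·1+2·6+4·2+1·0+3·0 = 24 | 3·8 = 24
J: 4·0+2·3+4·0+1·0+3·6 = 24 | 3·8 = 24
Q: 4·0+2·0+4·2+1·4+3·1 = 15 | 3·5 = 15
gcd(4,2,4,1,3,3) = 1

Coefficients: [4, 2, 4, 1, 3, 3]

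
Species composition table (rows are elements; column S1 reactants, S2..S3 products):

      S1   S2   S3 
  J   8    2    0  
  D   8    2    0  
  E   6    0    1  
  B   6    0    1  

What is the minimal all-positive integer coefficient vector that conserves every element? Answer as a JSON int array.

Coefficients: [1, 4, 6]

J: 1·8 = 8 | 4·2+6·0 = 8
D: 1·8 = 8 | 4·2+6·0 = 8
E: 1·6 = 6 | 4·0+6·1 = 6
B: 1·6 = 6 | 4·0+6·1 = 6
gcd(1,4,6) = 1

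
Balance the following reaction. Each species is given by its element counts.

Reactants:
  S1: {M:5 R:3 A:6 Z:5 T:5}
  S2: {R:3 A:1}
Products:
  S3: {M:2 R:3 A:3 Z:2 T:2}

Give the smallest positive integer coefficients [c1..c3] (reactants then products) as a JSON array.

M: 2·5+3·0 = 10 | 5·2 = 10
R: 2·3+3·3 = 15 | 5·3 = 15
A: 2·6+3·1 = 15 | 5·3 = 15
Z: 2·5+3·0 = 10 | 5·2 = 10
T: 2·5+3·0 = 10 | 5·2 = 10
gcd(2,3,5) = 1

Coefficients: [2, 3, 5]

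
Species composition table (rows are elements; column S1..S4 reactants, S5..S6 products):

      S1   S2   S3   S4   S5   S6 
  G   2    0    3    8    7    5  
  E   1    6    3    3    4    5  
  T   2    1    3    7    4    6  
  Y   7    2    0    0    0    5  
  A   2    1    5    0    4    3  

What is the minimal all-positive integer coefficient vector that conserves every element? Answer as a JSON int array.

Coefficients: [3, 2, 3, 3, 2, 5]

G: 3·2+2·0+3·3+3·8 = 39 | 2·7+5·5 = 39
E: 3·1+2·6+3·3+3·3 = 33 | 2·4+5·5 = 33
T: 3·2+2·1+3·3+3·7 = 38 | 2·4+5·6 = 38
Y: 3·7+2·2+3·0+3·0 = 25 | 2·0+5·5 = 25
A: 3·2+2·1+3·5+3·0 = 23 | 2·4+5·3 = 23
gcd(3,2,3,3,2,5) = 1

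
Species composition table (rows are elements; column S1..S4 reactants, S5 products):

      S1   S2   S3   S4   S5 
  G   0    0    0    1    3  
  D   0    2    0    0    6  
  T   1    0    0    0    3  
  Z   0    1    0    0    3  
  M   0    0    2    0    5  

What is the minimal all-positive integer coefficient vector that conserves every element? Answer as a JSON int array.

G: 6·0+6·0+5·0+6·1 = 6 | 2·3 = 6
D: 6·0+6·2+5·0+6·0 = 12 | 2·6 = 12
T: 6·1+6·0+5·0+6·0 = 6 | 2·3 = 6
Z: 6·0+6·1+5·0+6·0 = 6 | 2·3 = 6
M: 6·0+6·0+5·2+6·0 = 10 | 2·5 = 10
gcd(6,6,5,6,2) = 1

Coefficients: [6, 6, 5, 6, 2]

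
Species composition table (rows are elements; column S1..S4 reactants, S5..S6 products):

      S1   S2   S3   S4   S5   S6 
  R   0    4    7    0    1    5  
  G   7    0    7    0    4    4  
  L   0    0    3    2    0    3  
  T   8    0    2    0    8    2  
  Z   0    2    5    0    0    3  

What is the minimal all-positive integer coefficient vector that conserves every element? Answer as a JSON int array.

Coefficients: [3, 5, 1, 6, 2, 5]

R: 3·0+5·4+1·7+6·0 = 27 | 2·1+5·5 = 27
G: 3·7+5·0+1·7+6·0 = 28 | 2·4+5·4 = 28
L: 3·0+5·0+1·3+6·2 = 15 | 2·0+5·3 = 15
T: 3·8+5·0+1·2+6·0 = 26 | 2·8+5·2 = 26
Z: 3·0+5·2+1·5+6·0 = 15 | 2·0+5·3 = 15
gcd(3,5,1,6,2,5) = 1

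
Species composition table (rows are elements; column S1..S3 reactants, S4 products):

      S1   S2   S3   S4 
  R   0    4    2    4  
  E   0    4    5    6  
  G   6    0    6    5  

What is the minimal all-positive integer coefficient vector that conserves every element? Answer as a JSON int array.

Coefficients: [1, 4, 4, 6]

R: 1·0+4·4+4·2 = 24 | 6·4 = 24
E: 1·0+4·4+4·5 = 36 | 6·6 = 36
G: 1·6+4·0+4·6 = 30 | 6·5 = 30
gcd(1,4,4,6) = 1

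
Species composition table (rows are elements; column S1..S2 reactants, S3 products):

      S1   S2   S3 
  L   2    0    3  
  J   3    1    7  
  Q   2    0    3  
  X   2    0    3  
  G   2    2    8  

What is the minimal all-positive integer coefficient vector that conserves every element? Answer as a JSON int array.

L: 3·2+5·0 = 6 | 2·3 = 6
J: 3·3+5·1 = 14 | 2·7 = 14
Q: 3·2+5·0 = 6 | 2·3 = 6
X: 3·2+5·0 = 6 | 2·3 = 6
G: 3·2+5·2 = 16 | 2·8 = 16
gcd(3,5,2) = 1

Coefficients: [3, 5, 2]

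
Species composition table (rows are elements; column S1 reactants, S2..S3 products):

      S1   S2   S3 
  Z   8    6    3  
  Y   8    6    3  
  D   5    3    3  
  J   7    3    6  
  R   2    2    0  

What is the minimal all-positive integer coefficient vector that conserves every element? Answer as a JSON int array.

Z: 3·8 = 24 | 3·6+2·3 = 24
Y: 3·8 = 24 | 3·6+2·3 = 24
D: 3·5 = 15 | 3·3+2·3 = 15
J: 3·7 = 21 | 3·3+2·6 = 21
R: 3·2 = 6 | 3·2+2·0 = 6
gcd(3,3,2) = 1

Coefficients: [3, 3, 2]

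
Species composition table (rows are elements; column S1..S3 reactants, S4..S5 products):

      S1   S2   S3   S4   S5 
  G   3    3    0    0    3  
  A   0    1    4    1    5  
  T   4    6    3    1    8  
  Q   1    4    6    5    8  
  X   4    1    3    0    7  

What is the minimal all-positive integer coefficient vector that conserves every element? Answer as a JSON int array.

Coefficients: [3, 1, 5, 1, 4]

G: 3·3+1·3+5·0 = 12 | 1·0+4·3 = 12
A: 3·0+1·1+5·4 = 21 | 1·1+4·5 = 21
T: 3·4+1·6+5·3 = 33 | 1·1+4·8 = 33
Q: 3·1+1·4+5·6 = 37 | 1·5+4·8 = 37
X: 3·4+1·1+5·3 = 28 | 1·0+4·7 = 28
gcd(3,1,5,1,4) = 1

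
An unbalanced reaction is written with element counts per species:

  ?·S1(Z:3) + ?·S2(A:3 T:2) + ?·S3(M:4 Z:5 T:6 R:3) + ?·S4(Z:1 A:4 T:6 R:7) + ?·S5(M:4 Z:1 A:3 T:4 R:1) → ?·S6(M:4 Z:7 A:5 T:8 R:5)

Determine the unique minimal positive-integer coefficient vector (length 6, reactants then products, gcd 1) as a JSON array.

Coefficients: [6, 1, 1, 2, 3, 4]

M: 6·0+1·0+1·4+2·0+3·4 = 16 | 4·4 = 16
Z: 6·3+1·0+1·5+2·1+3·1 = 28 | 4·7 = 28
A: 6·0+1·3+1·0+2·4+3·3 = 20 | 4·5 = 20
T: 6·0+1·2+1·6+2·6+3·4 = 32 | 4·8 = 32
R: 6·0+1·0+1·3+2·7+3·1 = 20 | 4·5 = 20
gcd(6,1,1,2,3,4) = 1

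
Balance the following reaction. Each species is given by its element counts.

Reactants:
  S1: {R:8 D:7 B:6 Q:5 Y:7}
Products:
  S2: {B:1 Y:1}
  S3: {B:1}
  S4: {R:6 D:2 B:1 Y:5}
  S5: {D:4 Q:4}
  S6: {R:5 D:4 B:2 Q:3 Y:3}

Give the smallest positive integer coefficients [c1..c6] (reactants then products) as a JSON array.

R: 2·8 = 16 | 3·0+4·0+1·6+1·0+2·5 = 16
D: 2·7 = 14 | 3·0+4·0+1·2+1·4+2·4 = 14
B: 2·6 = 12 | 3·1+4·1+1·1+1·0+2·2 = 12
Q: 2·5 = 10 | 3·0+4·0+1·0+1·4+2·3 = 10
Y: 2·7 = 14 | 3·1+4·0+1·5+1·0+2·3 = 14
gcd(2,3,4,1,1,2) = 1

Coefficients: [2, 3, 4, 1, 1, 2]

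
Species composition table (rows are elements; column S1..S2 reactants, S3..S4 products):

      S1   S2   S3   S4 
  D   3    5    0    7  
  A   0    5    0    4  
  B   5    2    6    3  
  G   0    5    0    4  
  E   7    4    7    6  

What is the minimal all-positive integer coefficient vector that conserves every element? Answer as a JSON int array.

D: 5·3+4·5 = 35 | 3·0+5·7 = 35
A: 5·0+4·5 = 20 | 3·0+5·4 = 20
B: 5·5+4·2 = 33 | 3·6+5·3 = 33
G: 5·0+4·5 = 20 | 3·0+5·4 = 20
E: 5·7+4·4 = 51 | 3·7+5·6 = 51
gcd(5,4,3,5) = 1

Coefficients: [5, 4, 3, 5]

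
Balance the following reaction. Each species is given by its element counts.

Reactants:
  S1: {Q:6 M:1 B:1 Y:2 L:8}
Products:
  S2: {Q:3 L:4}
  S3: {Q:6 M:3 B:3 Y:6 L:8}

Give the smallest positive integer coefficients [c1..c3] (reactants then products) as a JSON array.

Coefficients: [3, 4, 1]

Q: 3·6 = 18 | 4·3+1·6 = 18
M: 3·1 = 3 | 4·0+1·3 = 3
B: 3·1 = 3 | 4·0+1·3 = 3
Y: 3·2 = 6 | 4·0+1·6 = 6
L: 3·8 = 24 | 4·4+1·8 = 24
gcd(3,4,1) = 1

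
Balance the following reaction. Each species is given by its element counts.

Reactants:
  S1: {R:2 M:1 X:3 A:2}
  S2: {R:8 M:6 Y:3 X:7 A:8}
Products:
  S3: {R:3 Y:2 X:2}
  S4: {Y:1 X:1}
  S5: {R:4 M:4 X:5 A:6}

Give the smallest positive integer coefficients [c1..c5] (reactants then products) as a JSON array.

Coefficients: [6, 3, 4, 1, 6]

R: 6·2+3·8 = 36 | 4·3+1·0+6·4 = 36
M: 6·1+3·6 = 24 | 4·0+1·0+6·4 = 24
Y: 6·0+3·3 = 9 | 4·2+1·1+6·0 = 9
X: 6·3+3·7 = 39 | 4·2+1·1+6·5 = 39
A: 6·2+3·8 = 36 | 4·0+1·0+6·6 = 36
gcd(6,3,4,1,6) = 1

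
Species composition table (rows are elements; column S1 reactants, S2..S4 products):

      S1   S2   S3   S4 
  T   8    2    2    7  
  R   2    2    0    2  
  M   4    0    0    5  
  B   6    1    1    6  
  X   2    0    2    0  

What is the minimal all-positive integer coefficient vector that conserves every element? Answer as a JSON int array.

T: 5·8 = 40 | 1·2+5·2+4·7 = 40
R: 5·2 = 10 | 1·2+5·0+4·2 = 10
M: 5·4 = 20 | 1·0+5·0+4·5 = 20
B: 5·6 = 30 | 1·1+5·1+4·6 = 30
X: 5·2 = 10 | 1·0+5·2+4·0 = 10
gcd(5,1,5,4) = 1

Coefficients: [5, 1, 5, 4]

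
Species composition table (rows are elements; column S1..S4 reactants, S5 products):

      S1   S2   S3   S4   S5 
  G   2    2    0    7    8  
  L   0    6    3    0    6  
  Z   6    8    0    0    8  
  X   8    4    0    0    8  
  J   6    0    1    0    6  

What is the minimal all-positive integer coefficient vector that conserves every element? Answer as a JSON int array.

G: 4·2+2·2+6·0+4·7 = 40 | 5·8 = 40
L: 4·0+2·6+6·3+4·0 = 30 | 5·6 = 30
Z: 4·6+2·8+6·0+4·0 = 40 | 5·8 = 40
X: 4·8+2·4+6·0+4·0 = 40 | 5·8 = 40
J: 4·6+2·0+6·1+4·0 = 30 | 5·6 = 30
gcd(4,2,6,4,5) = 1

Coefficients: [4, 2, 6, 4, 5]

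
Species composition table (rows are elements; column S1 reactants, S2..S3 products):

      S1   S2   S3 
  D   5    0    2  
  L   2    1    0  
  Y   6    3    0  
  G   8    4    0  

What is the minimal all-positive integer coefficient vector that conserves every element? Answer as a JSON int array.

Coefficients: [2, 4, 5]

D: 2·5 = 10 | 4·0+5·2 = 10
L: 2·2 = 4 | 4·1+5·0 = 4
Y: 2·6 = 12 | 4·3+5·0 = 12
G: 2·8 = 16 | 4·4+5·0 = 16
gcd(2,4,5) = 1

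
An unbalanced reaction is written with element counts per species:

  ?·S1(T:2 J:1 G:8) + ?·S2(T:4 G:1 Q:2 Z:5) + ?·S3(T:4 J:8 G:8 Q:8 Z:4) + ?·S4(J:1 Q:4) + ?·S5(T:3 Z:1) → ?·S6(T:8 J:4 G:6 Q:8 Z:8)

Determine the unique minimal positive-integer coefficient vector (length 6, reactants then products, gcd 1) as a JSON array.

T: 1·2+6·4+2·4+3·0+2·3 = 40 | 5·8 = 40
J: 1·1+6·0+2·8+3·1+2·0 = 20 | 5·4 = 20
G: 1·8+6·1+2·8+3·0+2·0 = 30 | 5·6 = 30
Q: 1·0+6·2+2·8+3·4+2·0 = 40 | 5·8 = 40
Z: 1·0+6·5+2·4+3·0+2·1 = 40 | 5·8 = 40
gcd(1,6,2,3,2,5) = 1

Coefficients: [1, 6, 2, 3, 2, 5]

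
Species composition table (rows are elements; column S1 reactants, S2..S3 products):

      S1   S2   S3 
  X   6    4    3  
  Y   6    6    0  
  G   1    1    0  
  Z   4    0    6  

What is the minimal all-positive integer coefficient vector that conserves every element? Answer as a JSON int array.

Coefficients: [3, 3, 2]

X: 3·6 = 18 | 3·4+2·3 = 18
Y: 3·6 = 18 | 3·6+2·0 = 18
G: 3·1 = 3 | 3·1+2·0 = 3
Z: 3·4 = 12 | 3·0+2·6 = 12
gcd(3,3,2) = 1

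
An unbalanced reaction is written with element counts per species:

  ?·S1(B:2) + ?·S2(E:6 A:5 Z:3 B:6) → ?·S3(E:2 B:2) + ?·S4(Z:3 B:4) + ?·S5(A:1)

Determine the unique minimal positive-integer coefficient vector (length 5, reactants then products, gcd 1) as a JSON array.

Coefficients: [2, 1, 3, 1, 5]

E: 2·0+1·6 = 6 | 3·2+1·0+5·0 = 6
A: 2·0+1·5 = 5 | 3·0+1·0+5·1 = 5
Z: 2·0+1·3 = 3 | 3·0+1·3+5·0 = 3
B: 2·2+1·6 = 10 | 3·2+1·4+5·0 = 10
gcd(2,1,3,1,5) = 1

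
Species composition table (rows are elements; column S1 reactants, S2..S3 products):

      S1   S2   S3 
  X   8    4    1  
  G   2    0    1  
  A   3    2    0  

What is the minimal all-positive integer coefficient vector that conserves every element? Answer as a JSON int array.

X: 2·8 = 16 | 3·4+4·1 = 16
G: 2·2 = 4 | 3·0+4·1 = 4
A: 2·3 = 6 | 3·2+4·0 = 6
gcd(2,3,4) = 1

Coefficients: [2, 3, 4]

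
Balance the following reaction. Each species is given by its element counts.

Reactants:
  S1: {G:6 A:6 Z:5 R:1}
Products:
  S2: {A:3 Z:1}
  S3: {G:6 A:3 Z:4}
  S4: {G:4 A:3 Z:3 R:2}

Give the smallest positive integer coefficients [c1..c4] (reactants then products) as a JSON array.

Coefficients: [6, 5, 4, 3]

G: 6·6 = 36 | 5·0+4·6+3·4 = 36
A: 6·6 = 36 | 5·3+4·3+3·3 = 36
Z: 6·5 = 30 | 5·1+4·4+3·3 = 30
R: 6·1 = 6 | 5·0+4·0+3·2 = 6
gcd(6,5,4,3) = 1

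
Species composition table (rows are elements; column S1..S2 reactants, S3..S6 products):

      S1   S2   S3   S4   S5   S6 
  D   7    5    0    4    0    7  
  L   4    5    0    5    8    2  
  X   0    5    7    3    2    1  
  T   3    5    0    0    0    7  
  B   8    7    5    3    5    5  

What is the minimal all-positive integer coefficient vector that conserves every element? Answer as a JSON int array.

D: 1·7+5·5 = 32 | 2·0+1·4+2·0+4·7 = 32
L: 1·4+5·5 = 29 | 2·0+1·5+2·8+4·2 = 29
X: 1·0+5·5 = 25 | 2·7+1·3+2·2+4·1 = 25
T: 1·3+5·5 = 28 | 2·0+1·0+2·0+4·7 = 28
B: 1·8+5·7 = 43 | 2·5+1·3+2·5+4·5 = 43
gcd(1,5,2,1,2,4) = 1

Coefficients: [1, 5, 2, 1, 2, 4]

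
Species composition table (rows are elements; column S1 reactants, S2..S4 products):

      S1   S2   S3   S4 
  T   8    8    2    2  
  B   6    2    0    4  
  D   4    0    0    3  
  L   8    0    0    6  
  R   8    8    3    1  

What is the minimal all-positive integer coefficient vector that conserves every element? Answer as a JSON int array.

T: 3·8 = 24 | 1·8+4·2+4·2 = 24
B: 3·6 = 18 | 1·2+4·0+4·4 = 18
D: 3·4 = 12 | 1·0+4·0+4·3 = 12
L: 3·8 = 24 | 1·0+4·0+4·6 = 24
R: 3·8 = 24 | 1·8+4·3+4·1 = 24
gcd(3,1,4,4) = 1

Coefficients: [3, 1, 4, 4]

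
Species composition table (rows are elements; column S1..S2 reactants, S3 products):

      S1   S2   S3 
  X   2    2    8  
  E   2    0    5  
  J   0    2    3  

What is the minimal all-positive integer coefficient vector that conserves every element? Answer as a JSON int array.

X: 5·2+3·2 = 16 | 2·8 = 16
E: 5·2+3·0 = 10 | 2·5 = 10
J: 5·0+3·2 = 6 | 2·3 = 6
gcd(5,3,2) = 1

Coefficients: [5, 3, 2]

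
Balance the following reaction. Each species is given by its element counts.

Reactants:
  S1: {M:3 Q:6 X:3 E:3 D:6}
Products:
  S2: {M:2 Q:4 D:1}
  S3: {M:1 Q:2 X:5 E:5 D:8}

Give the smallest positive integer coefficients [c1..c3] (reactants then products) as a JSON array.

M: 5·3 = 15 | 6·2+3·1 = 15
Q: 5·6 = 30 | 6·4+3·2 = 30
X: 5·3 = 15 | 6·0+3·5 = 15
E: 5·3 = 15 | 6·0+3·5 = 15
D: 5·6 = 30 | 6·1+3·8 = 30
gcd(5,6,3) = 1

Coefficients: [5, 6, 3]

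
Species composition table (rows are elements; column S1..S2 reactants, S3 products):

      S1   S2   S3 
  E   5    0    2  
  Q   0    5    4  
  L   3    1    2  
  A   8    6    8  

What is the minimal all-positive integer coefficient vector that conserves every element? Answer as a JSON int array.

E: 2·5+4·0 = 10 | 5·2 = 10
Q: 2·0+4·5 = 20 | 5·4 = 20
L: 2·3+4·1 = 10 | 5·2 = 10
A: 2·8+4·6 = 40 | 5·8 = 40
gcd(2,4,5) = 1

Coefficients: [2, 4, 5]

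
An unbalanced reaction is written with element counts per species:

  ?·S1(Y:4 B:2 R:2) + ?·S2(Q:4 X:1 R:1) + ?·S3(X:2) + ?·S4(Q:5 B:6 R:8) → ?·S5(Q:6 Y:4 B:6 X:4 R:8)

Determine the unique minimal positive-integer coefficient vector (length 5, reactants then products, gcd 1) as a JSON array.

Coefficients: [3, 2, 5, 2, 3]

Q: 3·0+2·4+5·0+2·5 = 18 | 3·6 = 18
Y: 3·4+2·0+5·0+2·0 = 12 | 3·4 = 12
B: 3·2+2·0+5·0+2·6 = 18 | 3·6 = 18
X: 3·0+2·1+5·2+2·0 = 12 | 3·4 = 12
R: 3·2+2·1+5·0+2·8 = 24 | 3·8 = 24
gcd(3,2,5,2,3) = 1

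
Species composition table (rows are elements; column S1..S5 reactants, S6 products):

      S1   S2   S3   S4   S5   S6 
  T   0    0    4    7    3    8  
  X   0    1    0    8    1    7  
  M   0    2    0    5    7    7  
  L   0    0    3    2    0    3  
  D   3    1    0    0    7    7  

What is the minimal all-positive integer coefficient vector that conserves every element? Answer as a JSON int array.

T: 6·0+3·0+2·4+3·7+1·3 = 32 | 4·8 = 32
X: 6·0+3·1+2·0+3·8+1·1 = 28 | 4·7 = 28
M: 6·0+3·2+2·0+3·5+1·7 = 28 | 4·7 = 28
L: 6·0+3·0+2·3+3·2+1·0 = 12 | 4·3 = 12
D: 6·3+3·1+2·0+3·0+1·7 = 28 | 4·7 = 28
gcd(6,3,2,3,1,4) = 1

Coefficients: [6, 3, 2, 3, 1, 4]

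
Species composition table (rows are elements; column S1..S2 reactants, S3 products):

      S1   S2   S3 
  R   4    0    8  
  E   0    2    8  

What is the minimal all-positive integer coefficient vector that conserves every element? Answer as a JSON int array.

Coefficients: [2, 4, 1]

R: 2·4+4·0 = 8 | 1·8 = 8
E: 2·0+4·2 = 8 | 1·8 = 8
gcd(2,4,1) = 1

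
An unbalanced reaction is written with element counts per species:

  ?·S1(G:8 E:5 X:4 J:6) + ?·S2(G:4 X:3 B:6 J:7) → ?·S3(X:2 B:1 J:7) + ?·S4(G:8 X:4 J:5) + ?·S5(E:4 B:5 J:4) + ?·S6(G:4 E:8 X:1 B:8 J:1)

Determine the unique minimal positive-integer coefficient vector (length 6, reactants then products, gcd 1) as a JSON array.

Coefficients: [4, 4, 3, 5, 1, 2]

G: 4·8+4·4 = 48 | 3·0+5·8+1·0+2·4 = 48
E: 4·5+4·0 = 20 | 3·0+5·0+1·4+2·8 = 20
X: 4·4+4·3 = 28 | 3·2+5·4+1·0+2·1 = 28
B: 4·0+4·6 = 24 | 3·1+5·0+1·5+2·8 = 24
J: 4·6+4·7 = 52 | 3·7+5·5+1·4+2·1 = 52
gcd(4,4,3,5,1,2) = 1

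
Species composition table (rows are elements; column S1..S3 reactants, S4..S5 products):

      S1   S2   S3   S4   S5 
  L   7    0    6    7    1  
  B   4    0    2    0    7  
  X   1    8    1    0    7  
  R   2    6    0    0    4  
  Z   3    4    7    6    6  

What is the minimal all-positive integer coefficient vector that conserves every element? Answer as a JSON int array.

Coefficients: [1, 1, 5, 5, 2]

L: 1·7+1·0+5·6 = 37 | 5·7+2·1 = 37
B: 1·4+1·0+5·2 = 14 | 5·0+2·7 = 14
X: 1·1+1·8+5·1 = 14 | 5·0+2·7 = 14
R: 1·2+1·6+5·0 = 8 | 5·0+2·4 = 8
Z: 1·3+1·4+5·7 = 42 | 5·6+2·6 = 42
gcd(1,1,5,5,2) = 1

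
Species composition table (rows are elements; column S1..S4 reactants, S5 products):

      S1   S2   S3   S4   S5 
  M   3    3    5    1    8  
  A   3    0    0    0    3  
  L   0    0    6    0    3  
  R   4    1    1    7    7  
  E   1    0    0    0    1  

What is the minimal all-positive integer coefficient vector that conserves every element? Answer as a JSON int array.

Coefficients: [4, 3, 2, 1, 4]

M: 4·3+3·3+2·5+1·1 = 32 | 4·8 = 32
A: 4·3+3·0+2·0+1·0 = 12 | 4·3 = 12
L: 4·0+3·0+2·6+1·0 = 12 | 4·3 = 12
R: 4·4+3·1+2·1+1·7 = 28 | 4·7 = 28
E: 4·1+3·0+2·0+1·0 = 4 | 4·1 = 4
gcd(4,3,2,1,4) = 1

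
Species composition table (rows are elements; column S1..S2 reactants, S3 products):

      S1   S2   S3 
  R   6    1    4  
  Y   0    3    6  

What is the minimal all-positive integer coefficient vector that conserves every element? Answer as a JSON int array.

Coefficients: [1, 6, 3]

R: 1·6+6·1 = 12 | 3·4 = 12
Y: 1·0+6·3 = 18 | 3·6 = 18
gcd(1,6,3) = 1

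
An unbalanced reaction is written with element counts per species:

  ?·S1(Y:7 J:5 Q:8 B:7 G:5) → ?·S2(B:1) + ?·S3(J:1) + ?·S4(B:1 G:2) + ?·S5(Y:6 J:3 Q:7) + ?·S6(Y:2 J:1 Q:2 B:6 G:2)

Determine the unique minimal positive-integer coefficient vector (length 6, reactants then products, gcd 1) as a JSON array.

Coefficients: [2, 4, 3, 4, 2, 1]

Y: 2·7 = 14 | 4·0+3·0+4·0+2·6+1·2 = 14
J: 2·5 = 10 | 4·0+3·1+4·0+2·3+1·1 = 10
Q: 2·8 = 16 | 4·0+3·0+4·0+2·7+1·2 = 16
B: 2·7 = 14 | 4·1+3·0+4·1+2·0+1·6 = 14
G: 2·5 = 10 | 4·0+3·0+4·2+2·0+1·2 = 10
gcd(2,4,3,4,2,1) = 1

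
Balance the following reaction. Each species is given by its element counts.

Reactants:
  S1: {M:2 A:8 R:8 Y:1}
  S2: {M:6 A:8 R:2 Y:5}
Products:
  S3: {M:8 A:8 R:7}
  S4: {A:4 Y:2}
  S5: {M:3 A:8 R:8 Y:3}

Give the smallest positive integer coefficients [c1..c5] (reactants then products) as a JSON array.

M: 5·2+3·6 = 28 | 2·8+4·0+4·3 = 28
A: 5·8+3·8 = 64 | 2·8+4·4+4·8 = 64
R: 5·8+3·2 = 46 | 2·7+4·0+4·8 = 46
Y: 5·1+3·5 = 20 | 2·0+4·2+4·3 = 20
gcd(5,3,2,4,4) = 1

Coefficients: [5, 3, 2, 4, 4]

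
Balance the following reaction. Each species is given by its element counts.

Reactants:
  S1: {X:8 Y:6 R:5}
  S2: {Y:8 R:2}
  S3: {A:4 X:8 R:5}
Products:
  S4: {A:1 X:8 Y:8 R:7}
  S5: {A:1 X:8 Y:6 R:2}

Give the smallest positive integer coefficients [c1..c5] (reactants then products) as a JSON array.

Coefficients: [6, 3, 2, 6, 2]

A: 6·0+3·0+2·4 = 8 | 6·1+2·1 = 8
X: 6·8+3·0+2·8 = 64 | 6·8+2·8 = 64
Y: 6·6+3·8+2·0 = 60 | 6·8+2·6 = 60
R: 6·5+3·2+2·5 = 46 | 6·7+2·2 = 46
gcd(6,3,2,6,2) = 1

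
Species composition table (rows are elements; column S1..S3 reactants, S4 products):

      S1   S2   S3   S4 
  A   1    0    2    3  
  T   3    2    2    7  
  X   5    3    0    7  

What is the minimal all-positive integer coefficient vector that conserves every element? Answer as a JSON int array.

Coefficients: [2, 6, 5, 4]

A: 2·1+6·0+5·2 = 12 | 4·3 = 12
T: 2·3+6·2+5·2 = 28 | 4·7 = 28
X: 2·5+6·3+5·0 = 28 | 4·7 = 28
gcd(2,6,5,4) = 1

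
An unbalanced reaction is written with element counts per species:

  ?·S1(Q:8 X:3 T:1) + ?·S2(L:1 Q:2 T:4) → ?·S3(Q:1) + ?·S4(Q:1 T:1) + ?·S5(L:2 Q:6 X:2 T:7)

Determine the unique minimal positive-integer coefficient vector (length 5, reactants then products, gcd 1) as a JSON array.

Coefficients: [2, 6, 5, 5, 3]

L: 2·0+6·1 = 6 | 5·0+5·0+3·2 = 6
Q: 2·8+6·2 = 28 | 5·1+5·1+3·6 = 28
X: 2·3+6·0 = 6 | 5·0+5·0+3·2 = 6
T: 2·1+6·4 = 26 | 5·0+5·1+3·7 = 26
gcd(2,6,5,5,3) = 1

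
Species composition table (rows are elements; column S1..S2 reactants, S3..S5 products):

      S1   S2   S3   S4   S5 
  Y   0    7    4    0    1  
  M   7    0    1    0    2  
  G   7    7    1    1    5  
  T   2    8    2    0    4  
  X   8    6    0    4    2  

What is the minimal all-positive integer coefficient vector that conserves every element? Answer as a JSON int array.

Y: 2·0+3·7 = 21 | 4·4+6·0+5·1 = 21
M: 2·7+3·0 = 14 | 4·1+6·0+5·2 = 14
G: 2·7+3·7 = 35 | 4·1+6·1+5·5 = 35
T: 2·2+3·8 = 28 | 4·2+6·0+5·4 = 28
X: 2·8+3·6 = 34 | 4·0+6·4+5·2 = 34
gcd(2,3,4,6,5) = 1

Coefficients: [2, 3, 4, 6, 5]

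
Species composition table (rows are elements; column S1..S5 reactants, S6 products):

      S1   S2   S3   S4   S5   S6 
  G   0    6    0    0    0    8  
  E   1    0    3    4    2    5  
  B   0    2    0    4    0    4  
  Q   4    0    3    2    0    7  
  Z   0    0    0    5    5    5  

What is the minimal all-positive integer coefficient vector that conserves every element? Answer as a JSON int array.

Coefficients: [4, 4, 1, 1, 2, 3]

G: 4·0+4·6+1·0+1·0+2·0 = 24 | 3·8 = 24
E: 4·1+4·0+1·3+1·4+2·2 = 15 | 3·5 = 15
B: 4·0+4·2+1·0+1·4+2·0 = 12 | 3·4 = 12
Q: 4·4+4·0+1·3+1·2+2·0 = 21 | 3·7 = 21
Z: 4·0+4·0+1·0+1·5+2·5 = 15 | 3·5 = 15
gcd(4,4,1,1,2,3) = 1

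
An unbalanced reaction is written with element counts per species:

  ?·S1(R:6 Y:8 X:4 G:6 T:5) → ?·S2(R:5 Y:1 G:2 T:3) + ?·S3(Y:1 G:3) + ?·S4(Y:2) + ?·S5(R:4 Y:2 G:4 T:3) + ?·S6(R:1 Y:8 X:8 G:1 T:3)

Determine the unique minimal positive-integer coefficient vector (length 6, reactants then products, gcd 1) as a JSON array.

Coefficients: [6, 5, 5, 5, 2, 3]

R: 6·6 = 36 | 5·5+5·0+5·0+2·4+3·1 = 36
Y: 6·8 = 48 | 5·1+5·1+5·2+2·2+3·8 = 48
X: 6·4 = 24 | 5·0+5·0+5·0+2·0+3·8 = 24
G: 6·6 = 36 | 5·2+5·3+5·0+2·4+3·1 = 36
T: 6·5 = 30 | 5·3+5·0+5·0+2·3+3·3 = 30
gcd(6,5,5,5,2,3) = 1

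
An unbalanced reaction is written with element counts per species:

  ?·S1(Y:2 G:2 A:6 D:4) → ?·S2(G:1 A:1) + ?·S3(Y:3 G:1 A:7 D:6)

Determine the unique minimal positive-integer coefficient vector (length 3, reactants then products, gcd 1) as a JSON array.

Coefficients: [3, 4, 2]

Y: 3·2 = 6 | 4·0+2·3 = 6
G: 3·2 = 6 | 4·1+2·1 = 6
A: 3·6 = 18 | 4·1+2·7 = 18
D: 3·4 = 12 | 4·0+2·6 = 12
gcd(3,4,2) = 1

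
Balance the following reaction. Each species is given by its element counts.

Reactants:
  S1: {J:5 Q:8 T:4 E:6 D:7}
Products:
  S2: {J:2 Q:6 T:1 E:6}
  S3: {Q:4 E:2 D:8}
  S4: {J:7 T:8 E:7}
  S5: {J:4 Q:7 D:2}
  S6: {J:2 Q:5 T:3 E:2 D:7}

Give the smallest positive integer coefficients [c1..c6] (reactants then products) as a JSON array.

Coefficients: [6, 2, 3, 2, 2, 2]

J: 6·5 = 30 | 2·2+3·0+2·7+2·4+2·2 = 30
Q: 6·8 = 48 | 2·6+3·4+2·0+2·7+2·5 = 48
T: 6·4 = 24 | 2·1+3·0+2·8+2·0+2·3 = 24
E: 6·6 = 36 | 2·6+3·2+2·7+2·0+2·2 = 36
D: 6·7 = 42 | 2·0+3·8+2·0+2·2+2·7 = 42
gcd(6,2,3,2,2,2) = 1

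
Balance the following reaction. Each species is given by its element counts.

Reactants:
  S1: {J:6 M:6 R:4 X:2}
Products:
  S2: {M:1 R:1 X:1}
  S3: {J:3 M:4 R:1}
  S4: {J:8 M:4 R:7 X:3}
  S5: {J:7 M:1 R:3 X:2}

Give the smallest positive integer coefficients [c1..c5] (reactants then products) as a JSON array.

Coefficients: [5, 5, 5, 1, 1]

J: 5·6 = 30 | 5·0+5·3+1·8+1·7 = 30
M: 5·6 = 30 | 5·1+5·4+1·4+1·1 = 30
R: 5·4 = 20 | 5·1+5·1+1·7+1·3 = 20
X: 5·2 = 10 | 5·1+5·0+1·3+1·2 = 10
gcd(5,5,5,1,1) = 1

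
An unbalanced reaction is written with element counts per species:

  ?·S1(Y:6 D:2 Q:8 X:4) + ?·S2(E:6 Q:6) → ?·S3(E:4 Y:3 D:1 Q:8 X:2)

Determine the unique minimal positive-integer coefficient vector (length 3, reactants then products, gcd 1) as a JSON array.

E: 3·0+4·6 = 24 | 6·4 = 24
Y: 3·6+4·0 = 18 | 6·3 = 18
D: 3·2+4·0 = 6 | 6·1 = 6
Q: 3·8+4·6 = 48 | 6·8 = 48
X: 3·4+4·0 = 12 | 6·2 = 12
gcd(3,4,6) = 1

Coefficients: [3, 4, 6]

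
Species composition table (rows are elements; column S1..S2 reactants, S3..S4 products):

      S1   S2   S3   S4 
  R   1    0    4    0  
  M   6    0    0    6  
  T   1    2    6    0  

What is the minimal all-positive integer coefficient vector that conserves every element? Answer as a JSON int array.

Coefficients: [4, 1, 1, 4]

R: 4·1+1·0 = 4 | 1·4+4·0 = 4
M: 4·6+1·0 = 24 | 1·0+4·6 = 24
T: 4·1+1·2 = 6 | 1·6+4·0 = 6
gcd(4,1,1,4) = 1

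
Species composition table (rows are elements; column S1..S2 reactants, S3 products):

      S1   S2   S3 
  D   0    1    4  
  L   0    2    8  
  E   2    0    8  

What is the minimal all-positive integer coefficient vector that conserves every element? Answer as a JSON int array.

Coefficients: [4, 4, 1]

D: 4·0+4·1 = 4 | 1·4 = 4
L: 4·0+4·2 = 8 | 1·8 = 8
E: 4·2+4·0 = 8 | 1·8 = 8
gcd(4,4,1) = 1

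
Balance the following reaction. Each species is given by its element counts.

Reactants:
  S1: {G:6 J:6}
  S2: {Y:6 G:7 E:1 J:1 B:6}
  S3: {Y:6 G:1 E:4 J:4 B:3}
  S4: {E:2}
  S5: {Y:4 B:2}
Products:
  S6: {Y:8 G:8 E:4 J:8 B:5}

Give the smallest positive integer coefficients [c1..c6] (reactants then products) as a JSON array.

Y: 5·0+2·6+4·6+3·0+3·4 = 48 | 6·8 = 48
G: 5·6+2·7+4·1+3·0+3·0 = 48 | 6·8 = 48
E: 5·0+2·1+4·4+3·2+3·0 = 24 | 6·4 = 24
J: 5·6+2·1+4·4+3·0+3·0 = 48 | 6·8 = 48
B: 5·0+2·6+4·3+3·0+3·2 = 30 | 6·5 = 30
gcd(5,2,4,3,3,6) = 1

Coefficients: [5, 2, 4, 3, 3, 6]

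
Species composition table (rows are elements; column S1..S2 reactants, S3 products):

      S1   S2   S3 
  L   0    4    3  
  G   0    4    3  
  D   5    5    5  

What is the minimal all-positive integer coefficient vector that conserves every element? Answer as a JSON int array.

L: 1·0+3·4 = 12 | 4·3 = 12
G: 1·0+3·4 = 12 | 4·3 = 12
D: 1·5+3·5 = 20 | 4·5 = 20
gcd(1,3,4) = 1

Coefficients: [1, 3, 4]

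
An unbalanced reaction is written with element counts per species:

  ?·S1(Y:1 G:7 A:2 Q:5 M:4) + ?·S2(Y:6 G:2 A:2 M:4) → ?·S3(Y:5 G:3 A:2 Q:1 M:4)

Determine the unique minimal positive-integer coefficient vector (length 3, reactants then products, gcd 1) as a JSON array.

Coefficients: [1, 4, 5]

Y: 1·1+4·6 = 25 | 5·5 = 25
G: 1·7+4·2 = 15 | 5·3 = 15
A: 1·2+4·2 = 10 | 5·2 = 10
Q: 1·5+4·0 = 5 | 5·1 = 5
M: 1·4+4·4 = 20 | 5·4 = 20
gcd(1,4,5) = 1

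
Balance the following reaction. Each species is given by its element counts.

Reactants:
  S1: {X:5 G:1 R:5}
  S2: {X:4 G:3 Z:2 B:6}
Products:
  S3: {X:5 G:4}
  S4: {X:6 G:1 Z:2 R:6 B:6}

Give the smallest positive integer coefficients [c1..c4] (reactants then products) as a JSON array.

X: 6·5+5·4 = 50 | 4·5+5·6 = 50
G: 6·1+5·3 = 21 | 4·4+5·1 = 21
Z: 6·0+5·2 = 10 | 4·0+5·2 = 10
R: 6·5+5·0 = 30 | 4·0+5·6 = 30
B: 6·0+5·6 = 30 | 4·0+5·6 = 30
gcd(6,5,4,5) = 1

Coefficients: [6, 5, 4, 5]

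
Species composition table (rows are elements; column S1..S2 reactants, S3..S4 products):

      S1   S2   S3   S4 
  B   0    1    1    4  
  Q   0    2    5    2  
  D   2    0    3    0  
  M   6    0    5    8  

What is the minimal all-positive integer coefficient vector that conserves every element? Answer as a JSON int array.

Coefficients: [3, 6, 2, 1]

B: 3·0+6·1 = 6 | 2·1+1·4 = 6
Q: 3·0+6·2 = 12 | 2·5+1·2 = 12
D: 3·2+6·0 = 6 | 2·3+1·0 = 6
M: 3·6+6·0 = 18 | 2·5+1·8 = 18
gcd(3,6,2,1) = 1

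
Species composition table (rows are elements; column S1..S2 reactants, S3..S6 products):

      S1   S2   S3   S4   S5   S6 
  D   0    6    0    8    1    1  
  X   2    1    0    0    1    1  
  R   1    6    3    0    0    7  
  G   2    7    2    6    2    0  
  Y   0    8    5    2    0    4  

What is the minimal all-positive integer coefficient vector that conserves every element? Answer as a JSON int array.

D: 1·0+2·6 = 12 | 2·0+1·8+3·1+1·1 = 12
X: 1·2+2·1 = 4 | 2·0+1·0+3·1+1·1 = 4
R: 1·1+2·6 = 13 | 2·3+1·0+3·0+1·7 = 13
G: 1·2+2·7 = 16 | 2·2+1·6+3·2+1·0 = 16
Y: 1·0+2·8 = 16 | 2·5+1·2+3·0+1·4 = 16
gcd(1,2,2,1,3,1) = 1

Coefficients: [1, 2, 2, 1, 3, 1]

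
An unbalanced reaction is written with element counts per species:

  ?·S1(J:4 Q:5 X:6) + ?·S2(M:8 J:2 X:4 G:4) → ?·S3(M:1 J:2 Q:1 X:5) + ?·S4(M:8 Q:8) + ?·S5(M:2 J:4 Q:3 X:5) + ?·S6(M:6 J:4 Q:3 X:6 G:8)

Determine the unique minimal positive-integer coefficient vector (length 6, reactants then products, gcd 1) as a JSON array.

M: 6·0+4·8 = 32 | 4·1+1·8+4·2+2·6 = 32
J: 6·4+4·2 = 32 | 4·2+1·0+4·4+2·4 = 32
Q: 6·5+4·0 = 30 | 4·1+1·8+4·3+2·3 = 30
X: 6·6+4·4 = 52 | 4·5+1·0+4·5+2·6 = 52
G: 6·0+4·4 = 16 | 4·0+1·0+4·0+2·8 = 16
gcd(6,4,4,1,4,2) = 1

Coefficients: [6, 4, 4, 1, 4, 2]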